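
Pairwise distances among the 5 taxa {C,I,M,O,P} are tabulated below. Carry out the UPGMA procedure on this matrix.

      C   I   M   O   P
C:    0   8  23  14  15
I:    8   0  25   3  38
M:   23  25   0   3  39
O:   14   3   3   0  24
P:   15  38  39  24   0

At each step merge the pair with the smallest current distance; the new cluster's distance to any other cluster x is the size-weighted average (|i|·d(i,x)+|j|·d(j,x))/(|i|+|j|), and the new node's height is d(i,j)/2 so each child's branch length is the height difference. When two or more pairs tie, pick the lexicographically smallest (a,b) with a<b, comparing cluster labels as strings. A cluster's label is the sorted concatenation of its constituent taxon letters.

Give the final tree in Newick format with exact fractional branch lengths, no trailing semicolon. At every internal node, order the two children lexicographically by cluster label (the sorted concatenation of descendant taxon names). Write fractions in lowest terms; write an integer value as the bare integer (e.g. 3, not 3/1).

iteration 1: select I,O (d=3); attach at lengths (3/2, 3/2); label the merged cluster IO
  updated: d(C,IO)=11, d(IO,M)=14, d(IO,P)=31
iteration 2: select C,IO (d=11); attach at lengths (11/2, 4); label the merged cluster CIO
  updated: d(CIO,M)=17, d(CIO,P)=77/3
iteration 3: select CIO,M (d=17); attach at lengths (3, 17/2); label the merged cluster CIMO
  updated: d(CIMO,P)=29
iteration 4: select CIMO,P (d=29); attach at lengths (6, 29/2); label the merged cluster CIMOP
final tree: (((C:11/2,(I:3/2,O:3/2):4):3,M:17/2):6,P:29/2)
total length: 89/2

(((C:11/2,(I:3/2,O:3/2):4):3,M:17/2):6,P:29/2)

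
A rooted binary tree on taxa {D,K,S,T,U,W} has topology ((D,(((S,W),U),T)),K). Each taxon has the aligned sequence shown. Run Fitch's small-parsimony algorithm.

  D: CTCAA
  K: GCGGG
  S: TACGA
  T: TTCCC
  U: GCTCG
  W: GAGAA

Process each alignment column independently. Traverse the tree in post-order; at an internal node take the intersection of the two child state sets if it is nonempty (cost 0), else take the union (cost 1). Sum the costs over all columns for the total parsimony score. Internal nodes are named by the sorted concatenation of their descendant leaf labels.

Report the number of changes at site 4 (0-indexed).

3

[col 0] SW: children S:{T}, W:{G} ∪→ {G,T}; cost 1
[col 0] SUW: children SW:{G,T}, U:{G} ∩→ {G}; cost 0
[col 0] STUW: children SUW:{G}, T:{T} ∪→ {G,T}; cost 1
[col 0] DSTUW: children D:{C}, STUW:{G,T} ∪→ {C,G,T}; cost 1
[col 0] DKSTUW: children DSTUW:{C,G,T}, K:{G} ∩→ {G}; cost 0
[col 1] SW: children S:{A}, W:{A} ∩→ {A}; cost 0
[col 1] SUW: children SW:{A}, U:{C} ∪→ {A,C}; cost 1
[col 1] STUW: children SUW:{A,C}, T:{T} ∪→ {A,C,T}; cost 1
[col 1] DSTUW: children D:{T}, STUW:{A,C,T} ∩→ {T}; cost 0
[col 1] DKSTUW: children DSTUW:{T}, K:{C} ∪→ {C,T}; cost 1
[col 2] SW: children S:{C}, W:{G} ∪→ {C,G}; cost 1
[col 2] SUW: children SW:{C,G}, U:{T} ∪→ {C,G,T}; cost 1
[col 2] STUW: children SUW:{C,G,T}, T:{C} ∩→ {C}; cost 0
[col 2] DSTUW: children D:{C}, STUW:{C} ∩→ {C}; cost 0
[col 2] DKSTUW: children DSTUW:{C}, K:{G} ∪→ {C,G}; cost 1
[col 3] SW: children S:{G}, W:{A} ∪→ {A,G}; cost 1
[col 3] SUW: children SW:{A,G}, U:{C} ∪→ {A,C,G}; cost 1
[col 3] STUW: children SUW:{A,C,G}, T:{C} ∩→ {C}; cost 0
[col 3] DSTUW: children D:{A}, STUW:{C} ∪→ {A,C}; cost 1
[col 3] DKSTUW: children DSTUW:{A,C}, K:{G} ∪→ {A,C,G}; cost 1
[col 4] SW: children S:{A}, W:{A} ∩→ {A}; cost 0
[col 4] SUW: children SW:{A}, U:{G} ∪→ {A,G}; cost 1
[col 4] STUW: children SUW:{A,G}, T:{C} ∪→ {A,C,G}; cost 1
[col 4] DSTUW: children D:{A}, STUW:{A,C,G} ∩→ {A}; cost 0
[col 4] DKSTUW: children DSTUW:{A}, K:{G} ∪→ {A,G}; cost 1
per-site changes: [3, 3, 3, 4, 3]; total = 16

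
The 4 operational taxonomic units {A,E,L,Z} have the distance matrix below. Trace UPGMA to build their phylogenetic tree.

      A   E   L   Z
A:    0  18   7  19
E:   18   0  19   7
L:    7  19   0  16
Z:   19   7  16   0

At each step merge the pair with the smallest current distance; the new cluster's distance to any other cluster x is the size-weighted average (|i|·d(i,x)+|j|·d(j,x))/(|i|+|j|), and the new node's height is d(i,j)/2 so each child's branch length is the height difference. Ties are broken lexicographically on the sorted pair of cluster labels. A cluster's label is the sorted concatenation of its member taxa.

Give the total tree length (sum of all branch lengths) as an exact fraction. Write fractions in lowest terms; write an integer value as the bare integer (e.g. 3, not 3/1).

25

1. join A+L (d=7) ⇒ AL; edges |A|=7/2, |L|=7/2
  updated: d(AL,E)=37/2, d(AL,Z)=35/2
2. join E+Z (d=7) ⇒ EZ; edges |E|=7/2, |Z|=7/2
  updated: d(AL,EZ)=18
3. join AL+EZ (d=18) ⇒ AELZ; edges |AL|=11/2, |EZ|=11/2
final tree: ((A:7/2,L:7/2):11/2,(E:7/2,Z:7/2):11/2)
total length: 25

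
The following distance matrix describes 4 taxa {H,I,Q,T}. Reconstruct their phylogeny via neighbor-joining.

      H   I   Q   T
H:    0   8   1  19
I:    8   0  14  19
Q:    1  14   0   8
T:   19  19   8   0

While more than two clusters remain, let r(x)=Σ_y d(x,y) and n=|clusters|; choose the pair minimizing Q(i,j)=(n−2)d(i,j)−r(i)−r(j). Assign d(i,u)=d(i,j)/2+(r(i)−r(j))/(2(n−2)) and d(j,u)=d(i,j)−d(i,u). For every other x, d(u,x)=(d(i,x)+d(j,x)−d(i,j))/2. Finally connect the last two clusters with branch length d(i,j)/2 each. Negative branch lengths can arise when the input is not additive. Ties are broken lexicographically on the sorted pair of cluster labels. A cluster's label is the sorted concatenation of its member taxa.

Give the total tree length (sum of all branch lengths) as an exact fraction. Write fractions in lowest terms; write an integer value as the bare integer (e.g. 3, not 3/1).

iteration 1: select H,I (d=8, Q=-53); attach at lengths (3/4, 29/4); label the merged cluster HI
  updated: d(HI,Q)=7/2, d(HI,T)=15
iteration 2: select HI,Q (d=7/2, Q=-53/2); attach at lengths (21/4, -7/4); label the merged cluster HIQ
  updated: d(HIQ,T)=39/4
iteration 3: select HIQ,T (d=39/4); attach at lengths (39/8, 39/8); label the merged cluster HIQT
final tree: (((H:3/4,I:29/4):21/4,Q:-7/4):39/8,T:39/8)
total length: 85/4

85/4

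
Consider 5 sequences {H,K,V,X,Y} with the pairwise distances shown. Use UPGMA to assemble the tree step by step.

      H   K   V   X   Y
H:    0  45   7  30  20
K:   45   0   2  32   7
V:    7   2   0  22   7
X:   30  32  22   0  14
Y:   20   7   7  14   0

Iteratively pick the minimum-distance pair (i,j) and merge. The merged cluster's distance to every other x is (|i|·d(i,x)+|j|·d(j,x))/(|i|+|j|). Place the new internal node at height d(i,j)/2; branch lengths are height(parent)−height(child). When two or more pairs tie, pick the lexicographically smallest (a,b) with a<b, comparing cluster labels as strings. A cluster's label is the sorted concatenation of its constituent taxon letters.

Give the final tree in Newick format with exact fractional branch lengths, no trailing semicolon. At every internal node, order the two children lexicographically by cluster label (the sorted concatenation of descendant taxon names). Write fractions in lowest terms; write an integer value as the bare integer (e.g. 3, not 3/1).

1. join K+V (d=2) ⇒ KV; edges |K|=1, |V|=1
  updated: d(H,KV)=26, d(KV,X)=27, d(KV,Y)=7
2. join KV+Y (d=7) ⇒ KVY; edges |KV|=5/2, |Y|=7/2
  updated: d(H,KVY)=24, d(KVY,X)=68/3
3. join KVY+X (d=68/3) ⇒ KVXY; edges |KVY|=47/6, |X|=34/3
  updated: d(H,KVXY)=51/2
4. join H+KVXY (d=51/2) ⇒ HKVXY; edges |H|=51/4, |KVXY|=17/12
final tree: (H:51/4,(((K:1,V:1):5/2,Y:7/2):47/6,X:34/3):17/12)
total length: 124/3

(H:51/4,(((K:1,V:1):5/2,Y:7/2):47/6,X:34/3):17/12)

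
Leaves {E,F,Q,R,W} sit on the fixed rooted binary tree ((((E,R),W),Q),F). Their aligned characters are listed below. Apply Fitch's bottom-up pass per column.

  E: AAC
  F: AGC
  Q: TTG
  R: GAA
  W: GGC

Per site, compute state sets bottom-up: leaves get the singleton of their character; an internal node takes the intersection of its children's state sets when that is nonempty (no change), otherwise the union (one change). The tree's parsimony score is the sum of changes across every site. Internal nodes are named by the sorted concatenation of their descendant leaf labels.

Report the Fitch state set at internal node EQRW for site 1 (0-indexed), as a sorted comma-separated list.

ER@0: {A} ∪ {G} = {A,G} (union, +1)
ERW@0: {A,G} ∩ {G} = {G} (intersection, +0)
EQRW@0: {G} ∪ {T} = {G,T} (union, +1)
EFQRW@0: {G,T} ∪ {A} = {A,G,T} (union, +1)
ER@1: {A} ∩ {A} = {A} (intersection, +0)
ERW@1: {A} ∪ {G} = {A,G} (union, +1)
EQRW@1: {A,G} ∪ {T} = {A,G,T} (union, +1)
EFQRW@1: {A,G,T} ∩ {G} = {G} (intersection, +0)
ER@2: {C} ∪ {A} = {A,C} (union, +1)
ERW@2: {A,C} ∩ {C} = {C} (intersection, +0)
EQRW@2: {C} ∪ {G} = {C,G} (union, +1)
EFQRW@2: {C,G} ∩ {C} = {C} (intersection, +0)
per-site changes: [3, 2, 2]; total = 7

A,G,T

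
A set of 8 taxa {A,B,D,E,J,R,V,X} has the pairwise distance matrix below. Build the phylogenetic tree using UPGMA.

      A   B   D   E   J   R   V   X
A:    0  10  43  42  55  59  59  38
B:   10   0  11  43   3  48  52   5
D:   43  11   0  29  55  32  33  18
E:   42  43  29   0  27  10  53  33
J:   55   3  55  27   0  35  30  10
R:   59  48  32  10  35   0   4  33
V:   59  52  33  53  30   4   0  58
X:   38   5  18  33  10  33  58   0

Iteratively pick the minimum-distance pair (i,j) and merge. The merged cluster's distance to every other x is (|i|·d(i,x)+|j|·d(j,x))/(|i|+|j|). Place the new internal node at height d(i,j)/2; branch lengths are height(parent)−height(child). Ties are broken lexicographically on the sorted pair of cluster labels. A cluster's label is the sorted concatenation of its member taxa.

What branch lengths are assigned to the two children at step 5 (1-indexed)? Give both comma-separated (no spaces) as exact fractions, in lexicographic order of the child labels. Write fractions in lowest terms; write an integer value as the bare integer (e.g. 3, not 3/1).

63/4,55/4

step 1: merge (B,J) at d=3; branch lengths B→3/2, J→3/2; new cluster BJ
  updated: d(A,BJ)=65/2, d(BJ,D)=33, d(BJ,E)=35, d(BJ,R)=83/2, d(BJ,V)=41, d(BJ,X)=15/2
step 2: merge (R,V) at d=4; branch lengths R→2, V→2; new cluster RV
  updated: d(A,RV)=59, d(BJ,RV)=165/4, d(D,RV)=65/2, d(E,RV)=63/2, d(RV,X)=91/2
step 3: merge (BJ,X) at d=15/2; branch lengths BJ→9/4, X→15/4; new cluster BJX
  updated: d(A,BJX)=103/3, d(BJX,D)=28, d(BJX,E)=103/3, d(BJX,RV)=128/3
step 4: merge (BJX,D) at d=28; branch lengths BJX→41/4, D→14; new cluster BDJX
  updated: d(A,BDJX)=73/2, d(BDJX,E)=33, d(BDJX,RV)=321/8
step 5: merge (E,RV) at d=63/2; branch lengths E→63/4, RV→55/4; new cluster ERV
  updated: d(A,ERV)=160/3, d(BDJX,ERV)=151/4
step 6: merge (A,BDJX) at d=73/2; branch lengths A→73/4, BDJX→17/4; new cluster ABDJX
  updated: d(ABDJX,ERV)=613/15
step 7: merge (ABDJX,ERV) at d=613/15; branch lengths ABDJX→131/60, ERV→281/60; new cluster ABDEJRVX
final tree: ((A:73/4,(((B:3/2,J:3/2):9/4,X:15/4):41/4,D:14):17/4):131/60,(E:63/4,(R:2,V:2):55/4):281/60)
total length: 5767/60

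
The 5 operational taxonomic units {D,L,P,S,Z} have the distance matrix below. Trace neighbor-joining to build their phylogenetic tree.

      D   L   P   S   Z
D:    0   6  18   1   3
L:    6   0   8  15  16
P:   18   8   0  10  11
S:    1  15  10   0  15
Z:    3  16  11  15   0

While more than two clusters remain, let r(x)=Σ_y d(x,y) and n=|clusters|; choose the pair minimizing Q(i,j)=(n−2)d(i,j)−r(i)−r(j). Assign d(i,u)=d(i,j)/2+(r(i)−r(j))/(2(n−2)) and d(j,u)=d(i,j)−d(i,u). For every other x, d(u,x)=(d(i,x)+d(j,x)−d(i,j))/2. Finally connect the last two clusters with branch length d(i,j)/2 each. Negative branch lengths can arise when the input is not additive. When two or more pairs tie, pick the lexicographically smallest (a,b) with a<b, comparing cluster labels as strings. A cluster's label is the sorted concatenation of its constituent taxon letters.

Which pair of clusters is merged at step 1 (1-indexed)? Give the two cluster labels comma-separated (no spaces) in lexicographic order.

iteration 1: select L,P (d=8, Q=-68); attach at lengths (11/3, 13/3); label the merged cluster LP
  updated: d(D,LP)=8, d(LP,S)=17/2, d(LP,Z)=19/2
iteration 2: select D,S (d=1, Q=-69/2); attach at lengths (-21/8, 29/8); label the merged cluster DS
  updated: d(DS,LP)=31/4, d(DS,Z)=17/2
iteration 3: select DS,LP (d=31/4, Q=-103/4); attach at lengths (27/8, 35/8); label the merged cluster DLPS
  updated: d(DLPS,Z)=41/8
iteration 4: select DLPS,Z (d=41/8); attach at lengths (41/16, 41/16); label the merged cluster DLPSZ
final tree: (((D:-21/8,S:29/8):27/8,(L:11/3,P:13/3):35/8):41/16,Z:41/16)
total length: 175/8

L,P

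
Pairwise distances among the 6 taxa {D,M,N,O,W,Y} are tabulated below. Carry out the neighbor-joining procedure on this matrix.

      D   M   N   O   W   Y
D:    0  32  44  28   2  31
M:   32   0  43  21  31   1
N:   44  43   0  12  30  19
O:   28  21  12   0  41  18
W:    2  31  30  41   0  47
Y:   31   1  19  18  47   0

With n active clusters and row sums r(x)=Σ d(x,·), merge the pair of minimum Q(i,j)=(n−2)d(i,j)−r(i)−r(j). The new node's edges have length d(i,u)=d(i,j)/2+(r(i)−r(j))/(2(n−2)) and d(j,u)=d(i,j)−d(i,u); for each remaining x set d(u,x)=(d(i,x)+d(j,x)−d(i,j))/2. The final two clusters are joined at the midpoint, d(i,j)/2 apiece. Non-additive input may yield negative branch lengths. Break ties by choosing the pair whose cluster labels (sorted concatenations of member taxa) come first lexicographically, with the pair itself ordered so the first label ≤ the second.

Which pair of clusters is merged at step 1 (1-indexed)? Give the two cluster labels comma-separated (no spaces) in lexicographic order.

D,W

iteration 1: select D,W (d=2, Q=-280); attach at lengths (-3/4, 11/4); label the merged cluster DW
  updated: d(DW,M)=61/2, d(DW,N)=36, d(DW,O)=67/2, d(DW,Y)=38
iteration 2: select M,Y (d=1, Q=-337/2); attach at lengths (15/4, -11/4); label the merged cluster MY
  updated: d(DW,MY)=135/4, d(MY,N)=61/2, d(MY,O)=19
iteration 3: select DW,MY (d=135/4, Q=-119); attach at lengths (175/8, 95/8); label the merged cluster DMWY
  updated: d(DMWY,N)=131/8, d(DMWY,O)=75/8
iteration 4: select DMWY,N (d=131/8, Q=-151/4); attach at lengths (55/8, 19/2); label the merged cluster DMNWY
  updated: d(DMNWY,O)=5/2
iteration 5: select DMNWY,O (d=5/2); attach at lengths (5/4, 5/4); label the merged cluster DMNOWY
final tree: ((((D:-3/4,W:11/4):175/8,(M:15/4,Y:-11/4):95/8):55/8,N:19/2):5/4,O:5/4)
total length: 445/8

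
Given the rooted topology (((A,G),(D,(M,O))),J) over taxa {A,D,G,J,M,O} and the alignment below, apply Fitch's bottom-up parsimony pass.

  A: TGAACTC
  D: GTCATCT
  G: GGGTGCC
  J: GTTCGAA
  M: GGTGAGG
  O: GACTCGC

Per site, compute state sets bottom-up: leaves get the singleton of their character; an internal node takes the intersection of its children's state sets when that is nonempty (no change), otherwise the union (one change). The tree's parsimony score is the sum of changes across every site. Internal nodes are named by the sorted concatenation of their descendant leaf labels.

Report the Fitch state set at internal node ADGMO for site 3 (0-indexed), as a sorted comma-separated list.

A,T

[col 0] AG: children A:{T}, G:{G} ∪→ {G,T}; cost 1
[col 0] MO: children M:{G}, O:{G} ∩→ {G}; cost 0
[col 0] DMO: children D:{G}, MO:{G} ∩→ {G}; cost 0
[col 0] ADGMO: children AG:{G,T}, DMO:{G} ∩→ {G}; cost 0
[col 0] ADGJMO: children ADGMO:{G}, J:{G} ∩→ {G}; cost 0
[col 1] AG: children A:{G}, G:{G} ∩→ {G}; cost 0
[col 1] MO: children M:{G}, O:{A} ∪→ {A,G}; cost 1
[col 1] DMO: children D:{T}, MO:{A,G} ∪→ {A,G,T}; cost 1
[col 1] ADGMO: children AG:{G}, DMO:{A,G,T} ∩→ {G}; cost 0
[col 1] ADGJMO: children ADGMO:{G}, J:{T} ∪→ {G,T}; cost 1
[col 2] AG: children A:{A}, G:{G} ∪→ {A,G}; cost 1
[col 2] MO: children M:{T}, O:{C} ∪→ {C,T}; cost 1
[col 2] DMO: children D:{C}, MO:{C,T} ∩→ {C}; cost 0
[col 2] ADGMO: children AG:{A,G}, DMO:{C} ∪→ {A,C,G}; cost 1
[col 2] ADGJMO: children ADGMO:{A,C,G}, J:{T} ∪→ {A,C,G,T}; cost 1
[col 3] AG: children A:{A}, G:{T} ∪→ {A,T}; cost 1
[col 3] MO: children M:{G}, O:{T} ∪→ {G,T}; cost 1
[col 3] DMO: children D:{A}, MO:{G,T} ∪→ {A,G,T}; cost 1
[col 3] ADGMO: children AG:{A,T}, DMO:{A,G,T} ∩→ {A,T}; cost 0
[col 3] ADGJMO: children ADGMO:{A,T}, J:{C} ∪→ {A,C,T}; cost 1
[col 4] AG: children A:{C}, G:{G} ∪→ {C,G}; cost 1
[col 4] MO: children M:{A}, O:{C} ∪→ {A,C}; cost 1
[col 4] DMO: children D:{T}, MO:{A,C} ∪→ {A,C,T}; cost 1
[col 4] ADGMO: children AG:{C,G}, DMO:{A,C,T} ∩→ {C}; cost 0
[col 4] ADGJMO: children ADGMO:{C}, J:{G} ∪→ {C,G}; cost 1
[col 5] AG: children A:{T}, G:{C} ∪→ {C,T}; cost 1
[col 5] MO: children M:{G}, O:{G} ∩→ {G}; cost 0
[col 5] DMO: children D:{C}, MO:{G} ∪→ {C,G}; cost 1
[col 5] ADGMO: children AG:{C,T}, DMO:{C,G} ∩→ {C}; cost 0
[col 5] ADGJMO: children ADGMO:{C}, J:{A} ∪→ {A,C}; cost 1
[col 6] AG: children A:{C}, G:{C} ∩→ {C}; cost 0
[col 6] MO: children M:{G}, O:{C} ∪→ {C,G}; cost 1
[col 6] DMO: children D:{T}, MO:{C,G} ∪→ {C,G,T}; cost 1
[col 6] ADGMO: children AG:{C}, DMO:{C,G,T} ∩→ {C}; cost 0
[col 6] ADGJMO: children ADGMO:{C}, J:{A} ∪→ {A,C}; cost 1
per-site changes: [1, 3, 4, 4, 4, 3, 3]; total = 22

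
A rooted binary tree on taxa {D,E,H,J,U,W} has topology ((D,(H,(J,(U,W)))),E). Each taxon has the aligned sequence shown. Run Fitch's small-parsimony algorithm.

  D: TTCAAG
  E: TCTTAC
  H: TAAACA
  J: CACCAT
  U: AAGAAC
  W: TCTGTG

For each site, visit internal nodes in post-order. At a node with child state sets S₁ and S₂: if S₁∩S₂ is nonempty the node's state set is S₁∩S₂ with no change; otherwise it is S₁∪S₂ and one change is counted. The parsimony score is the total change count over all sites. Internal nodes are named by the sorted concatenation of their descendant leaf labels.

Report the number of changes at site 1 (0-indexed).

[col 0] UW: children U:{A}, W:{T} ∪→ {A,T}; cost 1
[col 0] JUW: children J:{C}, UW:{A,T} ∪→ {A,C,T}; cost 1
[col 0] HJUW: children H:{T}, JUW:{A,C,T} ∩→ {T}; cost 0
[col 0] DHJUW: children D:{T}, HJUW:{T} ∩→ {T}; cost 0
[col 0] DEHJUW: children DHJUW:{T}, E:{T} ∩→ {T}; cost 0
[col 1] UW: children U:{A}, W:{C} ∪→ {A,C}; cost 1
[col 1] JUW: children J:{A}, UW:{A,C} ∩→ {A}; cost 0
[col 1] HJUW: children H:{A}, JUW:{A} ∩→ {A}; cost 0
[col 1] DHJUW: children D:{T}, HJUW:{A} ∪→ {A,T}; cost 1
[col 1] DEHJUW: children DHJUW:{A,T}, E:{C} ∪→ {A,C,T}; cost 1
[col 2] UW: children U:{G}, W:{T} ∪→ {G,T}; cost 1
[col 2] JUW: children J:{C}, UW:{G,T} ∪→ {C,G,T}; cost 1
[col 2] HJUW: children H:{A}, JUW:{C,G,T} ∪→ {A,C,G,T}; cost 1
[col 2] DHJUW: children D:{C}, HJUW:{A,C,G,T} ∩→ {C}; cost 0
[col 2] DEHJUW: children DHJUW:{C}, E:{T} ∪→ {C,T}; cost 1
[col 3] UW: children U:{A}, W:{G} ∪→ {A,G}; cost 1
[col 3] JUW: children J:{C}, UW:{A,G} ∪→ {A,C,G}; cost 1
[col 3] HJUW: children H:{A}, JUW:{A,C,G} ∩→ {A}; cost 0
[col 3] DHJUW: children D:{A}, HJUW:{A} ∩→ {A}; cost 0
[col 3] DEHJUW: children DHJUW:{A}, E:{T} ∪→ {A,T}; cost 1
[col 4] UW: children U:{A}, W:{T} ∪→ {A,T}; cost 1
[col 4] JUW: children J:{A}, UW:{A,T} ∩→ {A}; cost 0
[col 4] HJUW: children H:{C}, JUW:{A} ∪→ {A,C}; cost 1
[col 4] DHJUW: children D:{A}, HJUW:{A,C} ∩→ {A}; cost 0
[col 4] DEHJUW: children DHJUW:{A}, E:{A} ∩→ {A}; cost 0
[col 5] UW: children U:{C}, W:{G} ∪→ {C,G}; cost 1
[col 5] JUW: children J:{T}, UW:{C,G} ∪→ {C,G,T}; cost 1
[col 5] HJUW: children H:{A}, JUW:{C,G,T} ∪→ {A,C,G,T}; cost 1
[col 5] DHJUW: children D:{G}, HJUW:{A,C,G,T} ∩→ {G}; cost 0
[col 5] DEHJUW: children DHJUW:{G}, E:{C} ∪→ {C,G}; cost 1
per-site changes: [2, 3, 4, 3, 2, 4]; total = 18

3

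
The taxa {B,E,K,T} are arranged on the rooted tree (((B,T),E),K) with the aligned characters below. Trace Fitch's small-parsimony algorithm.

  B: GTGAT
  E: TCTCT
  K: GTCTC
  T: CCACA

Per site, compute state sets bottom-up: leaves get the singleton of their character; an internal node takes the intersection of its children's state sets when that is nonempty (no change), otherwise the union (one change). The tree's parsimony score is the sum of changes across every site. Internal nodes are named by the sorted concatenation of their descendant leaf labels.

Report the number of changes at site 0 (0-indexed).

2

BT@0: {G} ∪ {C} = {C,G} (union, +1)
BET@0: {C,G} ∪ {T} = {C,G,T} (union, +1)
BEKT@0: {C,G,T} ∩ {G} = {G} (intersection, +0)
BT@1: {T} ∪ {C} = {C,T} (union, +1)
BET@1: {C,T} ∩ {C} = {C} (intersection, +0)
BEKT@1: {C} ∪ {T} = {C,T} (union, +1)
BT@2: {G} ∪ {A} = {A,G} (union, +1)
BET@2: {A,G} ∪ {T} = {A,G,T} (union, +1)
BEKT@2: {A,G,T} ∪ {C} = {A,C,G,T} (union, +1)
BT@3: {A} ∪ {C} = {A,C} (union, +1)
BET@3: {A,C} ∩ {C} = {C} (intersection, +0)
BEKT@3: {C} ∪ {T} = {C,T} (union, +1)
BT@4: {T} ∪ {A} = {A,T} (union, +1)
BET@4: {A,T} ∩ {T} = {T} (intersection, +0)
BEKT@4: {T} ∪ {C} = {C,T} (union, +1)
per-site changes: [2, 2, 3, 2, 2]; total = 11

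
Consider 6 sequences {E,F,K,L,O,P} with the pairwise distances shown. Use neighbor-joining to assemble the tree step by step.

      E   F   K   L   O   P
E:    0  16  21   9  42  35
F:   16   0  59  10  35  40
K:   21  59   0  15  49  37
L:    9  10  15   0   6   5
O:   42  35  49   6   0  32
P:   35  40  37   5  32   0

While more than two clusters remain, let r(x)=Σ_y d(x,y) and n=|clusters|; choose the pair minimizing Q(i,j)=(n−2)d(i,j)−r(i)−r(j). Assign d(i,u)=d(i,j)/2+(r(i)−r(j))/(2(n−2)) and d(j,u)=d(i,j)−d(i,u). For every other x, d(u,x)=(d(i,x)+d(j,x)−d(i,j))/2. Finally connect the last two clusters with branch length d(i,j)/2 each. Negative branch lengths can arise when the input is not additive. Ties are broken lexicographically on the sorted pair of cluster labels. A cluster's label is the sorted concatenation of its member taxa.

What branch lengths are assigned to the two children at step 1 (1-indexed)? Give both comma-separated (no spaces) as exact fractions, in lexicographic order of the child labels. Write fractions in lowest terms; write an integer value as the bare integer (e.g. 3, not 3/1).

iteration 1: select E,K (d=21, Q=-220); attach at lengths (13/4, 71/4); label the merged cluster EK
  updated: d(EK,F)=27, d(EK,L)=3/2, d(EK,O)=35, d(EK,P)=51/2
iteration 2: select EK,F (d=27, Q=-120); attach at lengths (29/3, 52/3); label the merged cluster EFK
  updated: d(EFK,L)=-31/4, d(EFK,O)=43/2, d(EFK,P)=77/4
iteration 3: select EFK,L (d=-31/4, Q=-207/4); attach at lengths (57/16, -181/16); label the merged cluster EFKL
  updated: d(EFKL,O)=141/8, d(EFKL,P)=16
iteration 4: select EFKL,O (d=141/8, Q=-525/8); attach at lengths (13/16, 269/16); label the merged cluster EFKLO
  updated: d(EFKLO,P)=243/16
iteration 5: select EFKLO,P (d=243/16); attach at lengths (243/32, 243/32); label the merged cluster EFKLOP
final tree: (((((E:13/4,K:71/4):29/3,F:52/3):57/16,L:-181/16):13/16,O:269/16):243/32,P:243/32)
total length: 1169/16

13/4,71/4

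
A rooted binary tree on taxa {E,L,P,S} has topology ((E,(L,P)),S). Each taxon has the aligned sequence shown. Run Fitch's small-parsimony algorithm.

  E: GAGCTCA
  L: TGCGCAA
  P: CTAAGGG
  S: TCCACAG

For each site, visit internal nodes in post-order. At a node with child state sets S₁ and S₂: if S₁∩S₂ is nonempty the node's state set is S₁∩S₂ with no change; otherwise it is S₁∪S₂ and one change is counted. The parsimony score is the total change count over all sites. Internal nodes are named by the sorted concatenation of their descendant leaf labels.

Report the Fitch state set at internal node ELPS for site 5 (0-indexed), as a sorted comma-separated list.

[col 0] LP: children L:{T}, P:{C} ∪→ {C,T}; cost 1
[col 0] ELP: children E:{G}, LP:{C,T} ∪→ {C,G,T}; cost 1
[col 0] ELPS: children ELP:{C,G,T}, S:{T} ∩→ {T}; cost 0
[col 1] LP: children L:{G}, P:{T} ∪→ {G,T}; cost 1
[col 1] ELP: children E:{A}, LP:{G,T} ∪→ {A,G,T}; cost 1
[col 1] ELPS: children ELP:{A,G,T}, S:{C} ∪→ {A,C,G,T}; cost 1
[col 2] LP: children L:{C}, P:{A} ∪→ {A,C}; cost 1
[col 2] ELP: children E:{G}, LP:{A,C} ∪→ {A,C,G}; cost 1
[col 2] ELPS: children ELP:{A,C,G}, S:{C} ∩→ {C}; cost 0
[col 3] LP: children L:{G}, P:{A} ∪→ {A,G}; cost 1
[col 3] ELP: children E:{C}, LP:{A,G} ∪→ {A,C,G}; cost 1
[col 3] ELPS: children ELP:{A,C,G}, S:{A} ∩→ {A}; cost 0
[col 4] LP: children L:{C}, P:{G} ∪→ {C,G}; cost 1
[col 4] ELP: children E:{T}, LP:{C,G} ∪→ {C,G,T}; cost 1
[col 4] ELPS: children ELP:{C,G,T}, S:{C} ∩→ {C}; cost 0
[col 5] LP: children L:{A}, P:{G} ∪→ {A,G}; cost 1
[col 5] ELP: children E:{C}, LP:{A,G} ∪→ {A,C,G}; cost 1
[col 5] ELPS: children ELP:{A,C,G}, S:{A} ∩→ {A}; cost 0
[col 6] LP: children L:{A}, P:{G} ∪→ {A,G}; cost 1
[col 6] ELP: children E:{A}, LP:{A,G} ∩→ {A}; cost 0
[col 6] ELPS: children ELP:{A}, S:{G} ∪→ {A,G}; cost 1
per-site changes: [2, 3, 2, 2, 2, 2, 2]; total = 15

A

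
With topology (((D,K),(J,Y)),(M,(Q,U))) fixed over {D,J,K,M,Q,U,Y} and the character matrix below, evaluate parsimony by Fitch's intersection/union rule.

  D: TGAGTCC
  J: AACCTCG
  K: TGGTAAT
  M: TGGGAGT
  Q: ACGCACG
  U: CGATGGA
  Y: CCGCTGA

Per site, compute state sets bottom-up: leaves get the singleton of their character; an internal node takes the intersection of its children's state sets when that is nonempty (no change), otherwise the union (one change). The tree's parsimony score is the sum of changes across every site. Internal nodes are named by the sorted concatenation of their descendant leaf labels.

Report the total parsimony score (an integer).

26

site 0, node DK: D={T} ∩ K={T} → {T} (+0)
site 0, node JY: J={A} ∪ Y={C} → {A,C} (+1)
site 0, node DJKY: DK={T} ∪ JY={A,C} → {A,C,T} (+1)
site 0, node QU: Q={A} ∪ U={C} → {A,C} (+1)
site 0, node MQU: M={T} ∪ QU={A,C} → {A,C,T} (+1)
site 0, node DJKMQUY: DJKY={A,C,T} ∩ MQU={A,C,T} → {A,C,T} (+0)
site 1, node DK: D={G} ∩ K={G} → {G} (+0)
site 1, node JY: J={A} ∪ Y={C} → {A,C} (+1)
site 1, node DJKY: DK={G} ∪ JY={A,C} → {A,C,G} (+1)
site 1, node QU: Q={C} ∪ U={G} → {C,G} (+1)
site 1, node MQU: M={G} ∩ QU={C,G} → {G} (+0)
site 1, node DJKMQUY: DJKY={A,C,G} ∩ MQU={G} → {G} (+0)
site 2, node DK: D={A} ∪ K={G} → {A,G} (+1)
site 2, node JY: J={C} ∪ Y={G} → {C,G} (+1)
site 2, node DJKY: DK={A,G} ∩ JY={C,G} → {G} (+0)
site 2, node QU: Q={G} ∪ U={A} → {A,G} (+1)
site 2, node MQU: M={G} ∩ QU={A,G} → {G} (+0)
site 2, node DJKMQUY: DJKY={G} ∩ MQU={G} → {G} (+0)
site 3, node DK: D={G} ∪ K={T} → {G,T} (+1)
site 3, node JY: J={C} ∩ Y={C} → {C} (+0)
site 3, node DJKY: DK={G,T} ∪ JY={C} → {C,G,T} (+1)
site 3, node QU: Q={C} ∪ U={T} → {C,T} (+1)
site 3, node MQU: M={G} ∪ QU={C,T} → {C,G,T} (+1)
site 3, node DJKMQUY: DJKY={C,G,T} ∩ MQU={C,G,T} → {C,G,T} (+0)
site 4, node DK: D={T} ∪ K={A} → {A,T} (+1)
site 4, node JY: J={T} ∩ Y={T} → {T} (+0)
site 4, node DJKY: DK={A,T} ∩ JY={T} → {T} (+0)
site 4, node QU: Q={A} ∪ U={G} → {A,G} (+1)
site 4, node MQU: M={A} ∩ QU={A,G} → {A} (+0)
site 4, node DJKMQUY: DJKY={T} ∪ MQU={A} → {A,T} (+1)
site 5, node DK: D={C} ∪ K={A} → {A,C} (+1)
site 5, node JY: J={C} ∪ Y={G} → {C,G} (+1)
site 5, node DJKY: DK={A,C} ∩ JY={C,G} → {C} (+0)
site 5, node QU: Q={C} ∪ U={G} → {C,G} (+1)
site 5, node MQU: M={G} ∩ QU={C,G} → {G} (+0)
site 5, node DJKMQUY: DJKY={C} ∪ MQU={G} → {C,G} (+1)
site 6, node DK: D={C} ∪ K={T} → {C,T} (+1)
site 6, node JY: J={G} ∪ Y={A} → {A,G} (+1)
site 6, node DJKY: DK={C,T} ∪ JY={A,G} → {A,C,G,T} (+1)
site 6, node QU: Q={G} ∪ U={A} → {A,G} (+1)
site 6, node MQU: M={T} ∪ QU={A,G} → {A,G,T} (+1)
site 6, node DJKMQUY: DJKY={A,C,G,T} ∩ MQU={A,G,T} → {A,G,T} (+0)
per-site changes: [4, 3, 3, 4, 3, 4, 5]; total = 26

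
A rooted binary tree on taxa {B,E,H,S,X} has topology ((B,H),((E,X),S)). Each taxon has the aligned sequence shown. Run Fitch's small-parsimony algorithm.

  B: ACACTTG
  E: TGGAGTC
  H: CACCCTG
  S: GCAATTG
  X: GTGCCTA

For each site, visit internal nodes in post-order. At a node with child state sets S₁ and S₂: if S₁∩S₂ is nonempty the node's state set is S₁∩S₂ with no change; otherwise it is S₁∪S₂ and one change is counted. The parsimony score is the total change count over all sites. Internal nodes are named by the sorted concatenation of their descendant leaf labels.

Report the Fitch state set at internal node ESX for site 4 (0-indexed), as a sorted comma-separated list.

C,G,T

site 0, node BH: B={A} ∪ H={C} → {A,C} (+1)
site 0, node EX: E={T} ∪ X={G} → {G,T} (+1)
site 0, node ESX: EX={G,T} ∩ S={G} → {G} (+0)
site 0, node BEHSX: BH={A,C} ∪ ESX={G} → {A,C,G} (+1)
site 1, node BH: B={C} ∪ H={A} → {A,C} (+1)
site 1, node EX: E={G} ∪ X={T} → {G,T} (+1)
site 1, node ESX: EX={G,T} ∪ S={C} → {C,G,T} (+1)
site 1, node BEHSX: BH={A,C} ∩ ESX={C,G,T} → {C} (+0)
site 2, node BH: B={A} ∪ H={C} → {A,C} (+1)
site 2, node EX: E={G} ∩ X={G} → {G} (+0)
site 2, node ESX: EX={G} ∪ S={A} → {A,G} (+1)
site 2, node BEHSX: BH={A,C} ∩ ESX={A,G} → {A} (+0)
site 3, node BH: B={C} ∩ H={C} → {C} (+0)
site 3, node EX: E={A} ∪ X={C} → {A,C} (+1)
site 3, node ESX: EX={A,C} ∩ S={A} → {A} (+0)
site 3, node BEHSX: BH={C} ∪ ESX={A} → {A,C} (+1)
site 4, node BH: B={T} ∪ H={C} → {C,T} (+1)
site 4, node EX: E={G} ∪ X={C} → {C,G} (+1)
site 4, node ESX: EX={C,G} ∪ S={T} → {C,G,T} (+1)
site 4, node BEHSX: BH={C,T} ∩ ESX={C,G,T} → {C,T} (+0)
site 5, node BH: B={T} ∩ H={T} → {T} (+0)
site 5, node EX: E={T} ∩ X={T} → {T} (+0)
site 5, node ESX: EX={T} ∩ S={T} → {T} (+0)
site 5, node BEHSX: BH={T} ∩ ESX={T} → {T} (+0)
site 6, node BH: B={G} ∩ H={G} → {G} (+0)
site 6, node EX: E={C} ∪ X={A} → {A,C} (+1)
site 6, node ESX: EX={A,C} ∪ S={G} → {A,C,G} (+1)
site 6, node BEHSX: BH={G} ∩ ESX={A,C,G} → {G} (+0)
per-site changes: [3, 3, 2, 2, 3, 0, 2]; total = 15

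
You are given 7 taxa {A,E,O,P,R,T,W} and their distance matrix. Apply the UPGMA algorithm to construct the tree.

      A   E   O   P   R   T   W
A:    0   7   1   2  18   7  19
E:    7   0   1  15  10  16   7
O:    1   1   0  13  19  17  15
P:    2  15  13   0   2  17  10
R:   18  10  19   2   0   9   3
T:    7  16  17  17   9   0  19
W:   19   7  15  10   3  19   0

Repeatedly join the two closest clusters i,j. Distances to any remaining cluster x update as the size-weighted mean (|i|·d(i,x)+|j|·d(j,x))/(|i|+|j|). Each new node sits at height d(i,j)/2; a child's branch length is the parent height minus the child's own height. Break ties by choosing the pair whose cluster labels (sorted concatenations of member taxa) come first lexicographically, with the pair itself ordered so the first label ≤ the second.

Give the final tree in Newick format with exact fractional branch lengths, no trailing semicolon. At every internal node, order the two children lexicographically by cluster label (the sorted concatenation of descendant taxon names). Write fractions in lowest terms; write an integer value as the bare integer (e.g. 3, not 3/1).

((((A:1/2,O:1/2):3/2,E:2):41/9,((P:1,R:1):9/4,W:13/4):119/36):19/36,T:85/12)

iteration 1: select A,O (d=1); attach at lengths (1/2, 1/2); label the merged cluster AO
  updated: d(AO,E)=4, d(AO,P)=15/2, d(AO,R)=37/2, d(AO,T)=12, d(AO,W)=17
iteration 2: select P,R (d=2); attach at lengths (1, 1); label the merged cluster PR
  updated: d(AO,PR)=13, d(E,PR)=25/2, d(PR,T)=13, d(PR,W)=13/2
iteration 3: select AO,E (d=4); attach at lengths (3/2, 2); label the merged cluster AEO
  updated: d(AEO,PR)=77/6, d(AEO,T)=40/3, d(AEO,W)=41/3
iteration 4: select PR,W (d=13/2); attach at lengths (9/4, 13/4); label the merged cluster PRW
  updated: d(AEO,PRW)=118/9, d(PRW,T)=15
iteration 5: select AEO,PRW (d=118/9); attach at lengths (41/9, 119/36); label the merged cluster AEOPRW
  updated: d(AEOPRW,T)=85/6
iteration 6: select AEOPRW,T (d=85/6); attach at lengths (19/36, 85/12); label the merged cluster AEOPRTW
final tree: ((((A:1/2,O:1/2):3/2,E:2):41/9,((P:1,R:1):9/4,W:13/4):119/36):19/36,T:85/12)
total length: 989/36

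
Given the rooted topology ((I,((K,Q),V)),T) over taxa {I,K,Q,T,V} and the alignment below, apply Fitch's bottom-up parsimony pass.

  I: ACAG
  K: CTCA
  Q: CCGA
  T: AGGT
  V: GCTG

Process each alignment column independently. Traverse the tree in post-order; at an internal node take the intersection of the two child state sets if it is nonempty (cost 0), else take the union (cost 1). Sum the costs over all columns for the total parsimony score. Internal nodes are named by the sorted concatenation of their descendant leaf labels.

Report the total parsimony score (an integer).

9

[col 0] KQ: children K:{C}, Q:{C} ∩→ {C}; cost 0
[col 0] KQV: children KQ:{C}, V:{G} ∪→ {C,G}; cost 1
[col 0] IKQV: children I:{A}, KQV:{C,G} ∪→ {A,C,G}; cost 1
[col 0] IKQTV: children IKQV:{A,C,G}, T:{A} ∩→ {A}; cost 0
[col 1] KQ: children K:{T}, Q:{C} ∪→ {C,T}; cost 1
[col 1] KQV: children KQ:{C,T}, V:{C} ∩→ {C}; cost 0
[col 1] IKQV: children I:{C}, KQV:{C} ∩→ {C}; cost 0
[col 1] IKQTV: children IKQV:{C}, T:{G} ∪→ {C,G}; cost 1
[col 2] KQ: children K:{C}, Q:{G} ∪→ {C,G}; cost 1
[col 2] KQV: children KQ:{C,G}, V:{T} ∪→ {C,G,T}; cost 1
[col 2] IKQV: children I:{A}, KQV:{C,G,T} ∪→ {A,C,G,T}; cost 1
[col 2] IKQTV: children IKQV:{A,C,G,T}, T:{G} ∩→ {G}; cost 0
[col 3] KQ: children K:{A}, Q:{A} ∩→ {A}; cost 0
[col 3] KQV: children KQ:{A}, V:{G} ∪→ {A,G}; cost 1
[col 3] IKQV: children I:{G}, KQV:{A,G} ∩→ {G}; cost 0
[col 3] IKQTV: children IKQV:{G}, T:{T} ∪→ {G,T}; cost 1
per-site changes: [2, 2, 3, 2]; total = 9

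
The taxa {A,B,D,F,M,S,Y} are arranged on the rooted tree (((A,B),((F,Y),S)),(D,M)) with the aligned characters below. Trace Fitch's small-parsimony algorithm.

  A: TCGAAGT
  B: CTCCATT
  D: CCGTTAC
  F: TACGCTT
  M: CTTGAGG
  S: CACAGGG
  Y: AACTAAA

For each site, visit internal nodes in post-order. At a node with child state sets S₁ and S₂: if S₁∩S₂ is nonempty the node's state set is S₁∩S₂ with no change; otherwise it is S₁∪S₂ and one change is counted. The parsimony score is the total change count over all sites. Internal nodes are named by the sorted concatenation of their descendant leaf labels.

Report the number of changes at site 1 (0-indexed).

site 0, node AB: A={T} ∪ B={C} → {C,T} (+1)
site 0, node FY: F={T} ∪ Y={A} → {A,T} (+1)
site 0, node FSY: FY={A,T} ∪ S={C} → {A,C,T} (+1)
site 0, node ABFSY: AB={C,T} ∩ FSY={A,C,T} → {C,T} (+0)
site 0, node DM: D={C} ∩ M={C} → {C} (+0)
site 0, node ABDFMSY: ABFSY={C,T} ∩ DM={C} → {C} (+0)
site 1, node AB: A={C} ∪ B={T} → {C,T} (+1)
site 1, node FY: F={A} ∩ Y={A} → {A} (+0)
site 1, node FSY: FY={A} ∩ S={A} → {A} (+0)
site 1, node ABFSY: AB={C,T} ∪ FSY={A} → {A,C,T} (+1)
site 1, node DM: D={C} ∪ M={T} → {C,T} (+1)
site 1, node ABDFMSY: ABFSY={A,C,T} ∩ DM={C,T} → {C,T} (+0)
site 2, node AB: A={G} ∪ B={C} → {C,G} (+1)
site 2, node FY: F={C} ∩ Y={C} → {C} (+0)
site 2, node FSY: FY={C} ∩ S={C} → {C} (+0)
site 2, node ABFSY: AB={C,G} ∩ FSY={C} → {C} (+0)
site 2, node DM: D={G} ∪ M={T} → {G,T} (+1)
site 2, node ABDFMSY: ABFSY={C} ∪ DM={G,T} → {C,G,T} (+1)
site 3, node AB: A={A} ∪ B={C} → {A,C} (+1)
site 3, node FY: F={G} ∪ Y={T} → {G,T} (+1)
site 3, node FSY: FY={G,T} ∪ S={A} → {A,G,T} (+1)
site 3, node ABFSY: AB={A,C} ∩ FSY={A,G,T} → {A} (+0)
site 3, node DM: D={T} ∪ M={G} → {G,T} (+1)
site 3, node ABDFMSY: ABFSY={A} ∪ DM={G,T} → {A,G,T} (+1)
site 4, node AB: A={A} ∩ B={A} → {A} (+0)
site 4, node FY: F={C} ∪ Y={A} → {A,C} (+1)
site 4, node FSY: FY={A,C} ∪ S={G} → {A,C,G} (+1)
site 4, node ABFSY: AB={A} ∩ FSY={A,C,G} → {A} (+0)
site 4, node DM: D={T} ∪ M={A} → {A,T} (+1)
site 4, node ABDFMSY: ABFSY={A} ∩ DM={A,T} → {A} (+0)
site 5, node AB: A={G} ∪ B={T} → {G,T} (+1)
site 5, node FY: F={T} ∪ Y={A} → {A,T} (+1)
site 5, node FSY: FY={A,T} ∪ S={G} → {A,G,T} (+1)
site 5, node ABFSY: AB={G,T} ∩ FSY={A,G,T} → {G,T} (+0)
site 5, node DM: D={A} ∪ M={G} → {A,G} (+1)
site 5, node ABDFMSY: ABFSY={G,T} ∩ DM={A,G} → {G} (+0)
site 6, node AB: A={T} ∩ B={T} → {T} (+0)
site 6, node FY: F={T} ∪ Y={A} → {A,T} (+1)
site 6, node FSY: FY={A,T} ∪ S={G} → {A,G,T} (+1)
site 6, node ABFSY: AB={T} ∩ FSY={A,G,T} → {T} (+0)
site 6, node DM: D={C} ∪ M={G} → {C,G} (+1)
site 6, node ABDFMSY: ABFSY={T} ∪ DM={C,G} → {C,G,T} (+1)
per-site changes: [3, 3, 3, 5, 3, 4, 4]; total = 25

3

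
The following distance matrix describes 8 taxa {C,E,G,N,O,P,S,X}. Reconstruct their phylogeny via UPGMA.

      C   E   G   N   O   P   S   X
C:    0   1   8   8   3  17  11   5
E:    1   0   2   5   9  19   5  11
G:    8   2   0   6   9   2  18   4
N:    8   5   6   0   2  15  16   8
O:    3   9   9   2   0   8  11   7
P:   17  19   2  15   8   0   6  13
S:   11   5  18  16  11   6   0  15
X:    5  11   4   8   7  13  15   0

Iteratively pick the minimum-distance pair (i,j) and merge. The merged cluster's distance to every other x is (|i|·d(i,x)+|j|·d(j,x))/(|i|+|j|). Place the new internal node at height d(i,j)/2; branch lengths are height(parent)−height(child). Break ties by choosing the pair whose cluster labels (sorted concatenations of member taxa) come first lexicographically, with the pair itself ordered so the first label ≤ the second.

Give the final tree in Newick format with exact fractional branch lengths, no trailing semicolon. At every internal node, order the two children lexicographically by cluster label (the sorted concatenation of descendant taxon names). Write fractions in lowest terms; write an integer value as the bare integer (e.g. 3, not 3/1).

(((((C:1/2,E:1/2):21/8,(N:1,O:1):17/8):3/4,X:31/8):47/40,(G:1,P:1):81/20):113/140,S:41/7)

iteration 1: select C,E (d=1); attach at lengths (1/2, 1/2); label the merged cluster CE
  updated: d(CE,G)=5, d(CE,N)=13/2, d(CE,O)=6, d(CE,P)=18, d(CE,S)=8, d(CE,X)=8
iteration 2: select G,P (d=2); attach at lengths (1, 1); label the merged cluster GP
  updated: d(CE,GP)=23/2, d(GP,N)=21/2, d(GP,O)=17/2, d(GP,S)=12, d(GP,X)=17/2
iteration 3: select N,O (d=2); attach at lengths (1, 1); label the merged cluster NO
  updated: d(CE,NO)=25/4, d(GP,NO)=19/2, d(NO,S)=27/2, d(NO,X)=15/2
iteration 4: select CE,NO (d=25/4); attach at lengths (21/8, 17/8); label the merged cluster CENO
  updated: d(CENO,GP)=21/2, d(CENO,S)=43/4, d(CENO,X)=31/4
iteration 5: select CENO,X (d=31/4); attach at lengths (3/4, 31/8); label the merged cluster CENOX
  updated: d(CENOX,GP)=101/10, d(CENOX,S)=58/5
iteration 6: select CENOX,GP (d=101/10); attach at lengths (47/40, 81/20); label the merged cluster CEGNOPX
  updated: d(CEGNOPX,S)=82/7
iteration 7: select CEGNOPX,S (d=82/7); attach at lengths (113/140, 41/7); label the merged cluster CEGNOPSX
final tree: (((((C:1/2,E:1/2):21/8,(N:1,O:1):17/8):3/4,X:31/8):47/40,(G:1,P:1):81/20):113/140,S:41/7)
total length: 3677/140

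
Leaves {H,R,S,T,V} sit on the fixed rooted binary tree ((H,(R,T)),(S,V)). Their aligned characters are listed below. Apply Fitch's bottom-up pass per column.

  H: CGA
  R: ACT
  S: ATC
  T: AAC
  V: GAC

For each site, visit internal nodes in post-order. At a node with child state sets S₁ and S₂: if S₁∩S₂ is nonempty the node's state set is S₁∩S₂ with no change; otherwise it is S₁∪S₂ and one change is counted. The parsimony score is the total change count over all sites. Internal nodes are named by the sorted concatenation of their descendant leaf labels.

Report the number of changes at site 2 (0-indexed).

2

site 0, node RT: R={A} ∩ T={A} → {A} (+0)
site 0, node HRT: H={C} ∪ RT={A} → {A,C} (+1)
site 0, node SV: S={A} ∪ V={G} → {A,G} (+1)
site 0, node HRSTV: HRT={A,C} ∩ SV={A,G} → {A} (+0)
site 1, node RT: R={C} ∪ T={A} → {A,C} (+1)
site 1, node HRT: H={G} ∪ RT={A,C} → {A,C,G} (+1)
site 1, node SV: S={T} ∪ V={A} → {A,T} (+1)
site 1, node HRSTV: HRT={A,C,G} ∩ SV={A,T} → {A} (+0)
site 2, node RT: R={T} ∪ T={C} → {C,T} (+1)
site 2, node HRT: H={A} ∪ RT={C,T} → {A,C,T} (+1)
site 2, node SV: S={C} ∩ V={C} → {C} (+0)
site 2, node HRSTV: HRT={A,C,T} ∩ SV={C} → {C} (+0)
per-site changes: [2, 3, 2]; total = 7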